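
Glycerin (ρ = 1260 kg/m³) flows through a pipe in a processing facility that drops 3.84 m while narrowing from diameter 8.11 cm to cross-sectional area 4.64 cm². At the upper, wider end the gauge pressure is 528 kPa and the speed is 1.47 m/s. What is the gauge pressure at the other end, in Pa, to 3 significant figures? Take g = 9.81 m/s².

408000 Pa

Mass conservation (A₁v₁ = A₂v₂) gives v₂ = 1.47 × 51.7/4.64 = 16.4 m/s.
Bernoulli: P₁ + ½ρv₁² + ρg h₁ = P₂ + ½ρv₂² + ρg h₂, so P₂ = P₁ + ½ρ(v₁² − v₂²) − ρg(h₂ − h₁).
P₂ = 528000 + ½·1260·(1.47² − 16.4²) − 1260·9.81·(−3.84) = 528000 + (-167000) − (-47500) = 408000 Pa.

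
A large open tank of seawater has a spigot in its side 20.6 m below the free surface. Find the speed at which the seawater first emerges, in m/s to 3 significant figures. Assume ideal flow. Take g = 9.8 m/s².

Bernoulli from surface to hole (P equal, v_surface ≈ 0): v = √(2gh) = √(2×9.8×20.6) = 20.1 m/s.

v = 20.1 m/s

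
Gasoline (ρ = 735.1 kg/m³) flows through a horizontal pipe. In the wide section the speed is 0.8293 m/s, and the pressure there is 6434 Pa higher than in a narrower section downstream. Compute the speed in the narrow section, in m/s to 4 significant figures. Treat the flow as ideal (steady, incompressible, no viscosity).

With h₁ = h₂, rearranging Bernoulli gives v₂ = √(v₁² + 2ΔP/ρ).
v₂ = √(0.8293² + 2·6434/735.1) = √(0.6877 + 17.51) = 4.265 m/s.

4.265 m/s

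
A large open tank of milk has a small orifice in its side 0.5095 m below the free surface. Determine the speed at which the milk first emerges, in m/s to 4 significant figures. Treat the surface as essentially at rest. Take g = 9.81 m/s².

v ≈ 3.162 m/s

Bernoulli from surface to hole (P equal, v_surface ≈ 0): v = √(2gh) = √(2×9.81×0.5095) = 3.162 m/s.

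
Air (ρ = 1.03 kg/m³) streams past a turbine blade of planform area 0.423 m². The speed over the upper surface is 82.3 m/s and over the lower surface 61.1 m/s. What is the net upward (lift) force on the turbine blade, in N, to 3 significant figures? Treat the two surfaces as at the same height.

F ≈ 662 N

With equal heights on the two surfaces, Bernoulli gives P_lower − P_upper = ½ρ(v_upper² − v_lower²).
ΔP = ½·1.03·(82.3² − 61.1²) = 1570 Pa.
Lift = ΔP · A = 1570 × 0.423 = 662 N.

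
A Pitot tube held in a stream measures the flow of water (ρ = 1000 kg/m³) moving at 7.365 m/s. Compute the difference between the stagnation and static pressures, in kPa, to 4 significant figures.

The dynamic pressure equals the rise in static pressure at the stagnation point: ΔP = ½ρv².
ΔP = ½·1000·7.365² = 27120 Pa.

ΔP = 27.12 kPa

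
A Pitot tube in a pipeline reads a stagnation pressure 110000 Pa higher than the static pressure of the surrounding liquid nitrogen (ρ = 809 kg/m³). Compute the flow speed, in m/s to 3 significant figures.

Bernoulli between the free stream and the stagnation point: ½ρv² = P_stag − P_static.
v = √(2ΔP/ρ) = √(2·110000/809) = 16.5 m/s.

v ≈ 16.5 m/s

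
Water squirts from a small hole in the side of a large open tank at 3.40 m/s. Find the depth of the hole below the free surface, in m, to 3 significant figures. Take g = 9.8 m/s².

h ≈ 0.590 m

For a small hole in a large open tank, ½v² = gh, giving h = v²/(2g).
h = 3.40²/(2·9.8) = 11.6/19.60 = 0.590 m.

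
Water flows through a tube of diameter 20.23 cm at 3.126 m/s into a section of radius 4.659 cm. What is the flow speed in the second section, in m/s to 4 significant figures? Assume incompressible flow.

Mass conservation (A₁v₁ = A₂v₂) gives v₂ = 3.126 × 321.4/68.19 = 14.73 m/s.

v₂ = 14.73 m/s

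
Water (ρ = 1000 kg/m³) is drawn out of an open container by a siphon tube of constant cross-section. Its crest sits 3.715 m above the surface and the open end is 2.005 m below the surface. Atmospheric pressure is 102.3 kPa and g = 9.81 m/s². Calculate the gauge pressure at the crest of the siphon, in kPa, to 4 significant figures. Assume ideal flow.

-56.11 kPa

Bernoulli surface→outlet gives ½v² = g·h_out, so v = √(2·9.81·2.005) = 6.272 m/s.
With constant cross-section the crest speed equals v; applying Bernoulli from the surface up to the crest, P_top = P_atm − ½ρv² − ρg·h_top.
P_top = 102300 − ½·1000·6.272² − 1000·9.81·3.715 = 46190 Pa. So P_gauge = P_top − P_atm = -56110 Pa.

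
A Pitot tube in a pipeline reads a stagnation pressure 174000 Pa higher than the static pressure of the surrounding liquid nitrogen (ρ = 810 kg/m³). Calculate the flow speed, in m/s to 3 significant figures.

v ≈ 20.7 m/s

Bernoulli between the free stream and the stagnation point: ½ρv² = P_stag − P_static.
v = √(2ΔP/ρ) = √(2·174000/810) = 20.7 m/s.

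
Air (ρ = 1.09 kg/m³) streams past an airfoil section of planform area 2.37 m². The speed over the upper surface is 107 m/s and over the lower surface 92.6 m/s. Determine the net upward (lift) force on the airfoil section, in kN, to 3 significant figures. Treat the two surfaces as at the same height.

F ≈ 3.71 kN

From P + ½ρv² = const at equal height, P_low − P_up = ½ρ(v_up² − v_low²).
ΔP = ½·1.09·(107² − 92.6²) = 1570 Pa.
Lift = ΔP · A = 1570 × 2.37 = 3710 N.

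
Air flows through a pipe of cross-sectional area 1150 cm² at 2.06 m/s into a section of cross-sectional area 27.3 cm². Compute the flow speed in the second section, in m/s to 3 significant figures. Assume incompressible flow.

The volume flow rate is constant, so v₂ = (A₁/A₂)v₁ = (1150/27.3)·2.06 = 86.8 m/s.

v₂ = 86.8 m/s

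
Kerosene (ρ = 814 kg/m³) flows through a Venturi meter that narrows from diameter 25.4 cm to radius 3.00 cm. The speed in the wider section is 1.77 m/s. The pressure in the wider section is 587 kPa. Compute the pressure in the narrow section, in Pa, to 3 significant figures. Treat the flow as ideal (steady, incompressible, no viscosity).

P₂ = 179000 Pa

The volume flow rate is constant, so v₂ = (A₁/A₂)v₁ = (507/28.3)·1.77 = 31.7 m/s.
Along the horizontal streamline, P + ½ρv² is constant.
P₂ = P₁ − ½ρ(v₂² − v₁²) = 587000 − ½·814·(31.7² − 1.77²) = 587000 − 408000 = 179000 Pa.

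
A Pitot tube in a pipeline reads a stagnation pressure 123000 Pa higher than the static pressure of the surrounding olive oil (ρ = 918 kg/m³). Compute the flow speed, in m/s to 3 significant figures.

At the stagnation point the flow is brought to rest, so Bernoulli gives P_stag − P_static = ½ρv².
v = √(2ΔP/ρ) = √(2·123000/918) = 16.4 m/s.

v ≈ 16.4 m/s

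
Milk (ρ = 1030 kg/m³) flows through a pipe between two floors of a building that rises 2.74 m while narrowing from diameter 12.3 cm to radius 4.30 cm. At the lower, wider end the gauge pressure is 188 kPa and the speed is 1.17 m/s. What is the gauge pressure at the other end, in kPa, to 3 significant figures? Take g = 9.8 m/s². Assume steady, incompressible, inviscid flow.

The volume flow rate is constant, so v₂ = (A₁/A₂)v₁ = (119/58.1)·1.17 = 2.39 m/s.
Energy conservation along the streamline gives P₂ = P₁ − ½ρ(v₂² − v₁²) − ρg(h₂ − h₁).
P₂ = 188000 + ½·1030·(1.17² − 2.39²) − 1030·9.8·(+2.74) = 188000 + (-2240) − (27700) = 158000 Pa.

158 kPa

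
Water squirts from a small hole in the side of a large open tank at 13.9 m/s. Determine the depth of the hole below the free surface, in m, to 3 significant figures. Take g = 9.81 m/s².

9.85 m

For a small hole in a large open tank, ½v² = gh, giving h = v²/(2g).
h = 13.9²/(2·9.81) = 193/19.62 = 9.85 m.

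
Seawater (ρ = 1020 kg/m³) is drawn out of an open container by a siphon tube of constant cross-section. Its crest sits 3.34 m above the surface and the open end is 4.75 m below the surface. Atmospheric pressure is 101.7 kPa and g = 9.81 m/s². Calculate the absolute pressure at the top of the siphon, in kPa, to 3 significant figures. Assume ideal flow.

20.7 kPa

From the surface to the outlet (both open to atmosphere, surface at rest): v = √(2g·h_out) = √(2·9.81·4.75) = 9.65 m/s.
The bore is uniform, so the speed at the crest is the same v. Bernoulli surface→crest: P_atm = P_top + ½ρv² + ρg·h_top.
P_top = 101700 − ½·1020·9.65² − 1020·9.81·3.34 = 20700 Pa.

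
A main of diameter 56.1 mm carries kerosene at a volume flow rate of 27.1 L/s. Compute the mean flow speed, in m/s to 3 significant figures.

Q = 27.1 L/s = 0.0271 m³/s.
v = Q/A = 0.0271 / 0.00247 = 11.0 m/s.

v ≈ 11.0 m/s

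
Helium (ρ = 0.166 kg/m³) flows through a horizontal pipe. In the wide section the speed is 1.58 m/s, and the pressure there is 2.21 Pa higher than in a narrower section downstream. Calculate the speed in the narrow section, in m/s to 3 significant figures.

Along the level pipe P + ½ρv² is conserved, hence v₂² = v₁² + 2(P₁ − P₂)/ρ.
v₂ = √(1.58² + 2·2.21/0.166) = √(2.50 + 26.6) = 5.40 m/s.

v₂ ≈ 5.40 m/s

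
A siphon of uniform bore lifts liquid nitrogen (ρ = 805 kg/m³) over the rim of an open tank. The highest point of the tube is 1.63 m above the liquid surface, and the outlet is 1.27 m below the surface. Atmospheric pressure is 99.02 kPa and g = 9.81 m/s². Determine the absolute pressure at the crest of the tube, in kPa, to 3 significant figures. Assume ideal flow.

P_top ≈ 76.1 kPa

The outlet speed comes from Torricelli: v = √(2g·1.27) = 4.99 m/s.
With constant cross-section the crest speed equals v; applying Bernoulli from the surface up to the crest, P_top = P_atm − ½ρv² − ρg·h_top.
P_top = 99020 − ½·805·4.99² − 805·9.81·1.63 = 76100 Pa.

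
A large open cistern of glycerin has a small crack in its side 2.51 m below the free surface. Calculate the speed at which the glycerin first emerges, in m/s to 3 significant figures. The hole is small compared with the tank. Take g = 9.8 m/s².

Bernoulli from surface to hole (P equal, v_surface ≈ 0): v = √(2gh) = √(2×9.8×2.51) = 7.01 m/s.

v ≈ 7.01 m/s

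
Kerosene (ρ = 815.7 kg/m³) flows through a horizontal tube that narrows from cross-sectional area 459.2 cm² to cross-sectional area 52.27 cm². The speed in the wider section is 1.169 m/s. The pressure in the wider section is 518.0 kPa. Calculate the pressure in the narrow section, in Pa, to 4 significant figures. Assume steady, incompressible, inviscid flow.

475500 Pa

By continuity, v₂ = v₁·A₁/A₂ = 1.169·(459.2/52.27) = 10.27 m/s.
With no height change, Bernoulli's equation is P₁ + ½ρv₁² = P₂ + ½ρv₂².
P₂ = P₁ − ½ρ(v₂² − v₁²) = 518000 − ½·815.7·(10.27² − 1.169²) = 518000 − 42460 = 475500 Pa.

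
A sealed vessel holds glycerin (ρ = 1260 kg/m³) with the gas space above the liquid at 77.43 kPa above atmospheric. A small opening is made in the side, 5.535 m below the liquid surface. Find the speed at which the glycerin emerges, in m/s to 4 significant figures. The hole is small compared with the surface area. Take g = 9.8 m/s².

Take point 1 at the surface (v₁ ≈ 0) and point 2 at the hole (at atmospheric pressure). Bernoulli: P₁ + ρg h = P_atm + ½ρv₂².
With P₁ − P_atm = 77430 Pa, v₂ = √(2gh + 2ΔP/ρ) = √(2·9.8·5.535 + 2·77430/1260) = 15.21 m/s.

v ≈ 15.21 m/s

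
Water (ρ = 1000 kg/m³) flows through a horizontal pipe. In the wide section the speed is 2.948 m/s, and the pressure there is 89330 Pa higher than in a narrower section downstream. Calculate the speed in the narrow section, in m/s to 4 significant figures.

Along the level pipe P + ½ρv² is conserved, hence v₂² = v₁² + 2(P₁ − P₂)/ρ.
v₂ = √(2.948² + 2·89330/1000) = √(8.691 + 178.7) = 13.69 m/s.

v₂ ≈ 13.69 m/s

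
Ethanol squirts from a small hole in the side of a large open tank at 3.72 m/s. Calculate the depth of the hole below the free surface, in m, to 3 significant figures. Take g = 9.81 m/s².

h ≈ 0.705 m

For a small hole in a large open tank, ½v² = gh, giving h = v²/(2g).
h = 3.72²/(2·9.81) = 13.8/19.62 = 0.705 m.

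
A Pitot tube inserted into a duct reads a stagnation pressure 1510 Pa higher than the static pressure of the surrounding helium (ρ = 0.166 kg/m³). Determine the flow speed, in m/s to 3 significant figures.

At the stagnation point the flow is brought to rest, so Bernoulli gives P_stag − P_static = ½ρv².
v = √(2ΔP/ρ) = √(2·1510/0.166) = 135 m/s.

v ≈ 135 m/s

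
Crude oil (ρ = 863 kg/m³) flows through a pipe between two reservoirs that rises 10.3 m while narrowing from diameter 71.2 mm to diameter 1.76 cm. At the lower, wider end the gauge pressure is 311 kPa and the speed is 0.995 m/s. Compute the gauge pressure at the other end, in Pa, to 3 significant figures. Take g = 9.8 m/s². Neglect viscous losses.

Continuity gives A₁v₁ = A₂v₂, so v₂ = (39.8 cm²)/(2.43 cm²) × 0.995 m/s = 16.3 m/s.
Energy conservation along the streamline gives P₂ = P₁ − ½ρ(v₂² − v₁²) − ρg(h₂ − h₁).
P₂ = 311000 + ½·863·(0.995² − 16.3²) − 863·9.8·(+10.3) = 311000 + (-114000) − (87100) = 110000 Pa.

P₂ = 110000 Pa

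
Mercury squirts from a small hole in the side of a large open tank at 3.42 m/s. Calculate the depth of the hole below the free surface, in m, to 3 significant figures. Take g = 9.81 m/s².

For a small hole in a large open tank, ½v² = gh, giving h = v²/(2g).
h = 3.42²/(2·9.81) = 11.7/19.62 = 0.596 m.

h = 0.596 m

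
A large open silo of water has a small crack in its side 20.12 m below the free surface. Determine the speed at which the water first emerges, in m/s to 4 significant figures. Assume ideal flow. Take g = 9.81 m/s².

v = 19.87 m/s

The surface is effectively still and both ends are open, so ½v² = gh and v = √(2·9.81·20.12) = 19.87 m/s.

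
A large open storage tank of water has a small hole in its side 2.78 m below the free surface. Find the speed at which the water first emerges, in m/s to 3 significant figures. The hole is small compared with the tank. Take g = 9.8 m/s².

The surface is effectively still and both ends are open, so ½v² = gh and v = √(2·9.8·2.78) = 7.38 m/s.

7.38 m/s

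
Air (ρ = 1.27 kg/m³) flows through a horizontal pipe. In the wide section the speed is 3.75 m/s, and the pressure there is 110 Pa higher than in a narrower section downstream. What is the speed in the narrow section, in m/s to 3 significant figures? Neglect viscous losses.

v₂ ≈ 13.7 m/s

With h₁ = h₂, rearranging Bernoulli gives v₂ = √(v₁² + 2ΔP/ρ).
v₂ = √(3.75² + 2·110/1.27) = √(14.1 + 173) = 13.7 m/s.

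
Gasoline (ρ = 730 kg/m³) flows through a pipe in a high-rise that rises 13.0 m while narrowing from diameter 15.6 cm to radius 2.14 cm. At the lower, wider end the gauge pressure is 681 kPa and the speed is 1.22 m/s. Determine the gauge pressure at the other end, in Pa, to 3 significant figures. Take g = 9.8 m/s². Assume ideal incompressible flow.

493000 Pa

Continuity gives A₁v₁ = A₂v₂, so v₂ = (191 cm²)/(14.4 cm²) × 1.22 m/s = 16.2 m/s.
Bernoulli: P₁ + ½ρv₁² + ρg h₁ = P₂ + ½ρv₂² + ρg h₂, so P₂ = P₁ + ½ρ(v₁² − v₂²) − ρg(h₂ − h₁).
P₂ = 681000 + ½·730·(1.22² − 16.2²) − 730·9.8·(+13.0) = 681000 + (-95300) − (93000) = 493000 Pa.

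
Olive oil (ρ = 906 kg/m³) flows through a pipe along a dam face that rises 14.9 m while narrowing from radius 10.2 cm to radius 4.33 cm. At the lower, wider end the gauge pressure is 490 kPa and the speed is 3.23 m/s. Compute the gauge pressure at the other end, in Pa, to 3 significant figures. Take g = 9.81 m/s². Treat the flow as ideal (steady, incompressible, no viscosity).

Mass conservation (A₁v₁ = A₂v₂) gives v₂ = 3.23 × 327/58.9 = 17.9 m/s.
Bernoulli: P₁ + ½ρv₁² + ρg h₁ = P₂ + ½ρv₂² + ρg h₂, so P₂ = P₁ + ½ρ(v₁² − v₂²) − ρg(h₂ − h₁).
P₂ = 490000 + ½·906·(3.23² − 17.9²) − 906·9.81·(+14.9) = 490000 + (-141000) − (132000) = 217000 Pa.

217000 Pa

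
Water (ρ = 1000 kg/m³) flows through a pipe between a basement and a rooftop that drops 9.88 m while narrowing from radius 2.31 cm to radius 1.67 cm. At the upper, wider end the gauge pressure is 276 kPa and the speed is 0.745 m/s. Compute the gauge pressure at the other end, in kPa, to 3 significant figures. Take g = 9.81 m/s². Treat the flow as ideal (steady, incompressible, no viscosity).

P₂ = 372 kPa

The volume flow rate is constant, so v₂ = (A₁/A₂)v₁ = (16.8/8.76)·0.745 = 1.43 m/s.
Applying Bernoulli between the two ends and solving for P₂: P₂ = P₁ + ½ρ(v₁² − v₂²) − ρgΔh.
P₂ = 276000 + ½·1000·(0.745² − 1.43²) − 1000·9.81·(−9.88) = 276000 + (-738) − (-96900) = 372000 Pa.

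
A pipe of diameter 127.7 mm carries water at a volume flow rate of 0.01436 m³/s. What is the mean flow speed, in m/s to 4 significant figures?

v ≈ 1.121 m/s

Q = 0.01436 m³/s = 0.01436 m³/s.
v = Q/A = 0.01436 / 0.01281 = 1.121 m/s.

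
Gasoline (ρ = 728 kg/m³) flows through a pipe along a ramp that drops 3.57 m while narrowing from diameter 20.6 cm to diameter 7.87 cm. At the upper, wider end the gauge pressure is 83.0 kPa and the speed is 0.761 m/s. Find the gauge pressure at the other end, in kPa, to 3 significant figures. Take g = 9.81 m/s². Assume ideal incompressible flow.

By continuity, v₂ = v₁·A₁/A₂ = 0.761·(333/48.6) = 5.21 m/s.
Bernoulli: P₁ + ½ρv₁² + ρg h₁ = P₂ + ½ρv₂² + ρg h₂, so P₂ = P₁ + ½ρ(v₁² − v₂²) − ρg(h₂ − h₁).
P₂ = 83000 + ½·728·(0.761² − 5.21²) − 728·9.81·(−3.57) = 83000 + (-9680) − (-25500) = 98800 Pa.

98.8 kPa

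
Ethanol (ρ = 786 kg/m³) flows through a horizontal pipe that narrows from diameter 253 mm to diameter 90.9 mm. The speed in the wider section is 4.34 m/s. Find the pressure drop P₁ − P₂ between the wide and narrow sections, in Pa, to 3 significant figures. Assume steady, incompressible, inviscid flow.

ΔP ≈ 437000 Pa

Continuity gives A₁v₁ = A₂v₂, so v₂ = (503 cm²)/(64.9 cm²) × 4.34 m/s = 33.6 m/s.
The pipe is horizontal, so Bernoulli reduces to P₁ + ½ρv₁² = P₂ + ½ρv₂².
P₁ − P₂ = ½·786·(33.6² − 4.34²) = ½·786·1110 = 437000 Pa.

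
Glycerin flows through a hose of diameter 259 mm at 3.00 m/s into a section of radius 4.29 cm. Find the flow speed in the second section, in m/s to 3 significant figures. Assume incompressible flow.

v₂ ≈ 27.3 m/s

Mass conservation (A₁v₁ = A₂v₂) gives v₂ = 3.00 × 527/57.8 = 27.3 m/s.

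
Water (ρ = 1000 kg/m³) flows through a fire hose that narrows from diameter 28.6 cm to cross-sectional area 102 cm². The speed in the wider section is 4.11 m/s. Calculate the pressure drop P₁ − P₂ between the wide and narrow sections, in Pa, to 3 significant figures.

The volume flow rate is constant, so v₂ = (A₁/A₂)v₁ = (642/102)·4.11 = 25.9 m/s.
Along the horizontal streamline, P + ½ρv² is constant.
P₁ − P₂ = ½·1000·(25.9² − 4.11²) = ½·1000·653 = 327000 Pa.

ΔP ≈ 327000 Pa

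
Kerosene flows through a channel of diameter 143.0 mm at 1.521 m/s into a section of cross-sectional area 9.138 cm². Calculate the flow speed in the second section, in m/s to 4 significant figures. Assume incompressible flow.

v₂ ≈ 26.73 m/s

Continuity gives A₁v₁ = A₂v₂, so v₂ = (160.6 cm²)/(9.138 cm²) × 1.521 m/s = 26.73 m/s.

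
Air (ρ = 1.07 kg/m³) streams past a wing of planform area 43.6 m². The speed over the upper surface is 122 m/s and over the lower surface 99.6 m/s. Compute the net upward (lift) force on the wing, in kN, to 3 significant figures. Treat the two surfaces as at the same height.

116 kN

With equal heights on the two surfaces, Bernoulli gives P_lower − P_upper = ½ρ(v_upper² − v_lower²).
ΔP = ½·1.07·(122² − 99.6²) = 2660 Pa.
Lift = ΔP · A = 2660 × 43.6 = 116000 N.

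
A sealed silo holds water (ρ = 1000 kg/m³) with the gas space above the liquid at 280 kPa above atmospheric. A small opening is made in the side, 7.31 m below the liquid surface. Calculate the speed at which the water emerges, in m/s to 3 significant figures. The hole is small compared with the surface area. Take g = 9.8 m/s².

26.5 m/s

Take point 1 at the surface (v₁ ≈ 0) and point 2 at the hole (at atmospheric pressure). Bernoulli: P₁ + ρg h = P_atm + ½ρv₂².
With P₁ − P_atm = 280000 Pa, v₂ = √(2gh + 2ΔP/ρ) = √(2·9.8·7.31 + 2·280000/1000) = 26.5 m/s.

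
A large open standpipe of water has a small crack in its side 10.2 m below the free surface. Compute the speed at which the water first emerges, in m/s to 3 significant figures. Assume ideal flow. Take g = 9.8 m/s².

v ≈ 14.1 m/s

The surface is effectively still and both ends are open, so ½v² = gh and v = √(2·9.8·10.2) = 14.1 m/s.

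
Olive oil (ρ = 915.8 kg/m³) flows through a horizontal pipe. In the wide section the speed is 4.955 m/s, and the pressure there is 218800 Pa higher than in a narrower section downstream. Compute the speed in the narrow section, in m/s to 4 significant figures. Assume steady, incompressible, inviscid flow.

Horizontal Bernoulli: P₁ + ½ρv₁² = P₂ + ½ρv₂², so v₂² = v₁² + 2(P₁ − P₂)/ρ.
v₂ = √(4.955² + 2·218800/915.8) = √(24.55 + 477.8) = 22.41 m/s.

22.41 m/s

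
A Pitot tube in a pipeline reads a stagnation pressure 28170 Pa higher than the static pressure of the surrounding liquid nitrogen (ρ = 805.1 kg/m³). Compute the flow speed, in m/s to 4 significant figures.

v = 8.365 m/s

Bernoulli between the free stream and the stagnation point: ½ρv² = P_stag − P_static.
v = √(2ΔP/ρ) = √(2·28170/805.1) = 8.365 m/s.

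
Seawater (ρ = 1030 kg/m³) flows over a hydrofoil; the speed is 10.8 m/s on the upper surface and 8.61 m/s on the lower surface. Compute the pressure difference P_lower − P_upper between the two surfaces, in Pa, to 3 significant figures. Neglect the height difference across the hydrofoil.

ΔP ≈ 21900 Pa

With negligible Δh, P + ½ρv² is constant, so P_low − P_up = ½ρ(v_up² − v_low²).
ΔP = ½·1030·(10.8² − 8.61²) = 21900 Pa.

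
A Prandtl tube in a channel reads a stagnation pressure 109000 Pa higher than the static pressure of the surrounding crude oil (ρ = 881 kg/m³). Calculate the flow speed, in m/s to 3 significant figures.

At the stagnation point the flow is brought to rest, so Bernoulli gives P_stag − P_static = ½ρv².
v = √(2ΔP/ρ) = √(2·109000/881) = 15.7 m/s.

v = 15.7 m/s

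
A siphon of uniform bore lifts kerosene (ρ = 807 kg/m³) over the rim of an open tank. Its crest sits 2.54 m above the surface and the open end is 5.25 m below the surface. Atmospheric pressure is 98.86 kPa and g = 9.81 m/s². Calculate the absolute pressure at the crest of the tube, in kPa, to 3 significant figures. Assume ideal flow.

P_top = 37.2 kPa

Bernoulli surface→outlet gives ½v² = g·h_out, so v = √(2·9.81·5.25) = 10.1 m/s.
With constant cross-section the crest speed equals v; applying Bernoulli from the surface up to the crest, P_top = P_atm − ½ρv² − ρg·h_top.
P_top = 98860 − ½·807·10.1² − 807·9.81·2.54 = 37200 Pa.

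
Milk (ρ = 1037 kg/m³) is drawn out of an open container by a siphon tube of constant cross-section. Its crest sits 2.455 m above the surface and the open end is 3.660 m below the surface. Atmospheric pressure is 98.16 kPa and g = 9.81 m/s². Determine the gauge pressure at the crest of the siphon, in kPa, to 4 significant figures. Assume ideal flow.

-62.21 kPa

From the surface to the outlet (both open to atmosphere, surface at rest): v = √(2g·h_out) = √(2·9.81·3.660) = 8.474 m/s.
With constant cross-section the crest speed equals v; applying Bernoulli from the surface up to the crest, P_top = P_atm − ½ρv² − ρg·h_top.
P_top = 98160 − ½·1037·8.474² − 1037·9.81·2.455 = 35950 Pa. So P_gauge = P_top − P_atm = -62210 Pa.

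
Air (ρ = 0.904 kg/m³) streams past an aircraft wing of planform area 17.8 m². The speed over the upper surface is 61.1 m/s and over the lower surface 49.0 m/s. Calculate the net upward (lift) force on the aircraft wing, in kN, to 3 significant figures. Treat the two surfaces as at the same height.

F = 10.7 kN

With equal heights on the two surfaces, Bernoulli gives P_lower − P_upper = ½ρ(v_upper² − v_lower²).
ΔP = ½·0.904·(61.1² − 49.0²) = 602 Pa.
Lift = ΔP · A = 602 × 17.8 = 10700 N.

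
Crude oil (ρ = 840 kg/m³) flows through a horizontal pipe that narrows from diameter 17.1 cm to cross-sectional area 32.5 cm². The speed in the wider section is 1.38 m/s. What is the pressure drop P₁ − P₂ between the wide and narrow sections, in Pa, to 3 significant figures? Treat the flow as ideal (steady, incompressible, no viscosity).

ΔP = 39100 Pa

Mass conservation (A₁v₁ = A₂v₂) gives v₂ = 1.38 × 230/32.5 = 9.75 m/s.
Along the horizontal streamline, P + ½ρv² is constant.
P₁ − P₂ = ½·840·(9.75² − 1.38²) = ½·840·93.2 = 39100 Pa.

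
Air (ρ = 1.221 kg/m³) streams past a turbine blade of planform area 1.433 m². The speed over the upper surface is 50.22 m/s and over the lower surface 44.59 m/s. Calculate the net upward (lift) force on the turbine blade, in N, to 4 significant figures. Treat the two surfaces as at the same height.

With equal heights on the two surfaces, Bernoulli gives P_lower − P_upper = ½ρ(v_upper² − v_lower²).
ΔP = ½·1.221·(50.22² − 44.59²) = 325.9 Pa.
Lift = ΔP · A = 325.9 × 1.433 = 467.0 N.

F = 467.0 N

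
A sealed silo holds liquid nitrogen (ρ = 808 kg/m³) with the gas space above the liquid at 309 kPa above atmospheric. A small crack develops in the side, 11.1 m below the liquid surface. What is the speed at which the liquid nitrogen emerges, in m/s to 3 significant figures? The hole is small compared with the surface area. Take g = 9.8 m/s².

Take point 1 at the surface (v₁ ≈ 0) and point 2 at the hole (at atmospheric pressure). Bernoulli: P₁ + ρg h = P_atm + ½ρv₂².
With P₁ − P_atm = 309000 Pa, v₂ = √(2gh + 2ΔP/ρ) = √(2·9.8·11.1 + 2·309000/808) = 31.3 m/s.

v ≈ 31.3 m/s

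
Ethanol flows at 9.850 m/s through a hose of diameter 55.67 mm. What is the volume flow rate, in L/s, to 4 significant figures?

Q = A·v = 0.002434 m² × 9.850 m/s = 0.02398 m³/s.
Converting: 0.02398 m³/s × 1000 = 23.98 L/s.

23.98 L/s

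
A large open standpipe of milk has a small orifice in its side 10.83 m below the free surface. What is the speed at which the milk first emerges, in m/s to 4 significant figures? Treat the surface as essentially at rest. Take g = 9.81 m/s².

v = 14.58 m/s

With the surface at rest and both surface and jet at atmospheric pressure, Bernoulli gives ρg h = ½ρv², so v = √(2gh) = √(2·9.81·10.83) = 14.58 m/s.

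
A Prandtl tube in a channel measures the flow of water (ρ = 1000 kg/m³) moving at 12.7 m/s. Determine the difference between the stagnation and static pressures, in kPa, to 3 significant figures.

ΔP ≈ 80.6 kPa

Bernoulli between the free stream and the stagnation point: ½ρv² = P_stag − P_static.
ΔP = ½·1000·12.7² = 80600 Pa.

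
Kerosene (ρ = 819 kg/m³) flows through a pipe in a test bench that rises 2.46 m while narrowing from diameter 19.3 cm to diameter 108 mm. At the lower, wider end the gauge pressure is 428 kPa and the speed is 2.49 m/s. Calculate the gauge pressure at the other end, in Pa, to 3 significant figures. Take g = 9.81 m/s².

By continuity, v₂ = v₁·A₁/A₂ = 2.49·(293/91.6) = 7.95 m/s.
Applying Bernoulli between the two ends and solving for P₂: P₂ = P₁ + ½ρ(v₁² − v₂²) − ρgΔh.
P₂ = 428000 + ½·819·(2.49² − 7.95²) − 819·9.81·(+2.46) = 428000 + (-23400) − (19800) = 385000 Pa.

P₂ ≈ 385000 Pa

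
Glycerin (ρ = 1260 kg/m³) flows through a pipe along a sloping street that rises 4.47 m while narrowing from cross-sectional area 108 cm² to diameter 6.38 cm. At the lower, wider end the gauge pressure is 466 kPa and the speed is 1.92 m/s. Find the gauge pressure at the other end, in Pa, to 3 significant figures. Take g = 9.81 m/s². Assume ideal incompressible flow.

The volume flow rate is constant, so v₂ = (A₁/A₂)v₁ = (108/32.0)·1.92 = 6.49 m/s.
Bernoulli: P₁ + ½ρv₁² + ρg h₁ = P₂ + ½ρv₂² + ρg h₂, so P₂ = P₁ + ½ρ(v₁² − v₂²) − ρg(h₂ − h₁).
P₂ = 466000 + ½·1260·(1.92² − 6.49²) − 1260·9.81·(+4.47) = 466000 + (-24200) − (55300) = 387000 Pa.

387000 Pa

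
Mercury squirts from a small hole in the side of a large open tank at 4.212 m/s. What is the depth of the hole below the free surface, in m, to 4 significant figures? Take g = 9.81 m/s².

h = 0.9042 m

Inverting v = √(2gh) gives h = v² / 2g.
h = 4.212²/(2·9.81) = 17.74/19.62 = 0.9042 m.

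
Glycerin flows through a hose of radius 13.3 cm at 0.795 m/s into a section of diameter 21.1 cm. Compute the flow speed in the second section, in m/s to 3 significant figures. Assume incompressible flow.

Mass conservation (A₁v₁ = A₂v₂) gives v₂ = 0.795 × 556/350 = 1.26 m/s.

v₂ = 1.26 m/s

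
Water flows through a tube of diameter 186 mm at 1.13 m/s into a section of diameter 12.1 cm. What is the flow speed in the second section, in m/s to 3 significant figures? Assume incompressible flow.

Mass conservation (A₁v₁ = A₂v₂) gives v₂ = 1.13 × 272/115 = 2.67 m/s.

v₂ ≈ 2.67 m/s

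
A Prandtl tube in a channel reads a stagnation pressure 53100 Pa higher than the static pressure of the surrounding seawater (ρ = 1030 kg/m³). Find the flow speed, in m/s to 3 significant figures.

At the stagnation point the flow is brought to rest, so Bernoulli gives P_stag − P_static = ½ρv².
v = √(2ΔP/ρ) = √(2·53100/1030) = 10.2 m/s.

v ≈ 10.2 m/s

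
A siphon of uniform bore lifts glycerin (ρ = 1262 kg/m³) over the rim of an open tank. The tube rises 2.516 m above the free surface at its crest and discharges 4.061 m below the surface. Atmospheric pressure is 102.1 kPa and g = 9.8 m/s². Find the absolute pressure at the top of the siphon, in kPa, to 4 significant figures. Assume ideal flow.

Bernoulli surface→outlet gives ½v² = g·h_out, so v = √(2·9.8·4.061) = 8.922 m/s.
Continuity keeps v the same throughout the tube; from surface to crest, P_atm + 0 = P_top + ½ρv² + ρg·h_top.
P_top = 102100 − ½·1262·8.922² − 1262·9.8·2.516 = 20760 Pa.

P_top = 20.76 kPa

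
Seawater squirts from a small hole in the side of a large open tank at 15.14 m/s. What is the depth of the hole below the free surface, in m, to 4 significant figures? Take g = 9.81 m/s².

h = 11.68 m

For a small hole in a large open tank, ½v² = gh, giving h = v²/(2g).
h = 15.14²/(2·9.81) = 229.2/19.62 = 11.68 m.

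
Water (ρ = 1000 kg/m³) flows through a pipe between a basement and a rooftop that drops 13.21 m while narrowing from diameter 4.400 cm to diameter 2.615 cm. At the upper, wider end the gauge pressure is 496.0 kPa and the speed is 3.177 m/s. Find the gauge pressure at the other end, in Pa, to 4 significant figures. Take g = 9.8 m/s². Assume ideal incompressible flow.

Mass conservation (A₁v₁ = A₂v₂) gives v₂ = 3.177 × 15.21/5.371 = 8.995 m/s.
Bernoulli: P₁ + ½ρv₁² + ρg h₁ = P₂ + ½ρv₂² + ρg h₂, so P₂ = P₁ + ½ρ(v₁² − v₂²) − ρg(h₂ − h₁).
P₂ = 496000 + ½·1000·(3.177² − 8.995²) − 1000·9.8·(−13.21) = 496000 + (-35400) − (-129500) = 590100 Pa.

P₂ ≈ 590100 Pa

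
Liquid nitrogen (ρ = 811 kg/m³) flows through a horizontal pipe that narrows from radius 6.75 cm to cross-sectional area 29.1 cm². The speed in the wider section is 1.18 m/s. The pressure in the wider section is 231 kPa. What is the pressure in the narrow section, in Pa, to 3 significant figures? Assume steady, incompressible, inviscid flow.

P₂ ≈ 218000 Pa

By continuity, v₂ = v₁·A₁/A₂ = 1.18·(143/29.1) = 5.80 m/s.
With no height change, Bernoulli's equation is P₁ + ½ρv₁² = P₂ + ½ρv₂².
P₂ = P₁ − ½ρ(v₂² − v₁²) = 231000 − ½·811·(5.80² − 1.18²) = 231000 − 13100 = 218000 Pa.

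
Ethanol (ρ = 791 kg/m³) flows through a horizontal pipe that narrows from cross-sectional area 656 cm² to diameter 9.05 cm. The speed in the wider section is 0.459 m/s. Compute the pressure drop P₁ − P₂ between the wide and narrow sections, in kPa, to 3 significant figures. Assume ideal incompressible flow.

ΔP ≈ 8.58 kPa

By continuity, v₂ = v₁·A₁/A₂ = 0.459·(656/64.3) = 4.68 m/s.
The pipe is horizontal, so Bernoulli reduces to P₁ + ½ρv₁² = P₂ + ½ρv₂².
P₁ − P₂ = ½·791·(4.68² − 0.459²) = ½·791·21.7 = 8580 Pa.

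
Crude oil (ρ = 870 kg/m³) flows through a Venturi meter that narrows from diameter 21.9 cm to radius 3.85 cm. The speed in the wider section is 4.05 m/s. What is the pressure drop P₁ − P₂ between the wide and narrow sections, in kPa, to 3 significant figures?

By continuity, v₂ = v₁·A₁/A₂ = 4.05·(377/46.6) = 32.8 m/s.
With no height change, Bernoulli's equation is P₁ + ½ρv₁² = P₂ + ½ρv₂².
P₁ − P₂ = ½·870·(32.8² − 4.05²) = ½·870·1060 = 460000 Pa.

460 kPa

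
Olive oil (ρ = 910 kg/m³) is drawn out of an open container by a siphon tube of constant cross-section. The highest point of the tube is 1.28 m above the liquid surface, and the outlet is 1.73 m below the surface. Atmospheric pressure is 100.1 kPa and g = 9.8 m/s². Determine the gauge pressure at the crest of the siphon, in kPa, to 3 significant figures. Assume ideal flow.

From the surface to the outlet (both open to atmosphere, surface at rest): v = √(2g·h_out) = √(2·9.8·1.73) = 5.82 m/s.
The bore is uniform, so the speed at the crest is the same v. Bernoulli surface→crest: P_atm = P_top + ½ρv² + ρg·h_top.
P_top = 100100 − ½·910·5.82² − 910·9.8·1.28 = 73300 Pa. So P_gauge = P_top − P_atm = -26800 Pa.

P_gauge ≈ -26.8 kPa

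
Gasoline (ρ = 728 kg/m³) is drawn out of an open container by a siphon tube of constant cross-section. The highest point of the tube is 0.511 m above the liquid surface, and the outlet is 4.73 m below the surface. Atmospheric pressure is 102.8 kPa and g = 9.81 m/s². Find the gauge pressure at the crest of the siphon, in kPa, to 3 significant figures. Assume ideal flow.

-37.4 kPa

From the surface to the outlet (both open to atmosphere, surface at rest): v = √(2g·h_out) = √(2·9.81·4.73) = 9.63 m/s.
Continuity keeps v the same throughout the tube; from surface to crest, P_atm + 0 = P_top + ½ρv² + ρg·h_top.
P_top = 102800 − ½·728·9.63² − 728·9.81·0.511 = 65400 Pa. So P_gauge = P_top − P_atm = -37400 Pa.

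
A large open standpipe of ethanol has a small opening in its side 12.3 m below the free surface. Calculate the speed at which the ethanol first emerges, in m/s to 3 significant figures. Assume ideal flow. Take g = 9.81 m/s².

Torricelli's result v = √(2gh) gives v = √(2·9.81·12.3) = 15.5 m/s.

v ≈ 15.5 m/s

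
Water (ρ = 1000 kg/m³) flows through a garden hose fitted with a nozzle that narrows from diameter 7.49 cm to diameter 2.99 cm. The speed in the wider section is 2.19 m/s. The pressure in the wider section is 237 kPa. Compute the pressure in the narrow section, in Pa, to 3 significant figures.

P₂ ≈ 145000 Pa

Continuity gives A₁v₁ = A₂v₂, so v₂ = (44.1 cm²)/(7.02 cm²) × 2.19 m/s = 13.7 m/s.
The pipe is horizontal, so Bernoulli reduces to P₁ + ½ρv₁² = P₂ + ½ρv₂².
P₂ = P₁ − ½ρ(v₂² − v₁²) = 237000 − ½·1000·(13.7² − 2.19²) = 237000 − 92000 = 145000 Pa.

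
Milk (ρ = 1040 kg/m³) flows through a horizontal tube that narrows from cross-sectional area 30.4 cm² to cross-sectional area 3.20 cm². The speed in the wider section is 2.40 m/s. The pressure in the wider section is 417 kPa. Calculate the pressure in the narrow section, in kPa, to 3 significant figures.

150 kPa

Mass conservation (A₁v₁ = A₂v₂) gives v₂ = 2.40 × 30.4/3.20 = 22.8 m/s.
Bernoulli (h₁ = h₂): P₁ − P₂ = ½ρ(v₂² − v₁²).
P₂ = P₁ − ½ρ(v₂² − v₁²) = 417000 − ½·1040·(22.8² − 2.40²) = 417000 − 267000 = 150000 Pa.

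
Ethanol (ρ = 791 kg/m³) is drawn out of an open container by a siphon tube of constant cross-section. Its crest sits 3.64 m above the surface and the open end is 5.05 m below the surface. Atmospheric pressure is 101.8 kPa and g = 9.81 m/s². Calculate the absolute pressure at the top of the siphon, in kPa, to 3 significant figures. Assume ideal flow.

From the surface to the outlet (both open to atmosphere, surface at rest): v = √(2g·h_out) = √(2·9.81·5.05) = 9.95 m/s.
Continuity keeps v the same throughout the tube; from surface to crest, P_atm + 0 = P_top + ½ρv² + ρg·h_top.
P_top = 101800 − ½·791·9.95² − 791·9.81·3.64 = 34400 Pa.

34.4 kPa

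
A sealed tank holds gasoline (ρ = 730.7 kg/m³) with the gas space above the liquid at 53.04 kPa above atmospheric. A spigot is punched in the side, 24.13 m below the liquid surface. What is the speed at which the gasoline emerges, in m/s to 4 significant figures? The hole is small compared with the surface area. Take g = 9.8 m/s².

24.86 m/s

Take point 1 at the surface (v₁ ≈ 0) and point 2 at the hole (at atmospheric pressure). Bernoulli: P₁ + ρg h = P_atm + ½ρv₂².
With P₁ − P_atm = 53040 Pa, v₂ = √(2gh + 2ΔP/ρ) = √(2·9.8·24.13 + 2·53040/730.7) = 24.86 m/s.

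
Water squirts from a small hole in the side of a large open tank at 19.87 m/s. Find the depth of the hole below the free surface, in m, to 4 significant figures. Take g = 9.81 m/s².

h = 20.12 m

Torricelli: v = √(2gh), so h = v²/(2g).
h = 19.87²/(2·9.81) = 394.8/19.62 = 20.12 m.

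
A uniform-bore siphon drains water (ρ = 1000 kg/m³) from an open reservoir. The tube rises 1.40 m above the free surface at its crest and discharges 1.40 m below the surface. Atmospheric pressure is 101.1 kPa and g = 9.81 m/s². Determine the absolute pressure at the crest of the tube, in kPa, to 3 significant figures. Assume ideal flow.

P_top ≈ 73.6 kPa

Bernoulli surface→outlet gives ½v² = g·h_out, so v = √(2·9.81·1.40) = 5.24 m/s.
The bore is uniform, so the speed at the crest is the same v. Bernoulli surface→crest: P_atm = P_top + ½ρv² + ρg·h_top.
P_top = 101100 − ½·1000·5.24² − 1000·9.81·1.40 = 73600 Pa.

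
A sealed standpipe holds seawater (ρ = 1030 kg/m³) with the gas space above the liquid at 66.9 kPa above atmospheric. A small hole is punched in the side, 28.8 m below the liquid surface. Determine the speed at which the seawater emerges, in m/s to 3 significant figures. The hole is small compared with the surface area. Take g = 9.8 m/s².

Take point 1 at the surface (v₁ ≈ 0) and point 2 at the hole (at atmospheric pressure). Bernoulli: P₁ + ρg h = P_atm + ½ρv₂².
With P₁ − P_atm = 66900 Pa, v₂ = √(2gh + 2ΔP/ρ) = √(2·9.8·28.8 + 2·66900/1030) = 26.4 m/s.

v ≈ 26.4 m/s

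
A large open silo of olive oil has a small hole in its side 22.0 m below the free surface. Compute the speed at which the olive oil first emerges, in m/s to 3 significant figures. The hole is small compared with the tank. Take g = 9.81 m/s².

v ≈ 20.8 m/s

Bernoulli from surface to hole (P equal, v_surface ≈ 0): v = √(2gh) = √(2×9.81×22.0) = 20.8 m/s.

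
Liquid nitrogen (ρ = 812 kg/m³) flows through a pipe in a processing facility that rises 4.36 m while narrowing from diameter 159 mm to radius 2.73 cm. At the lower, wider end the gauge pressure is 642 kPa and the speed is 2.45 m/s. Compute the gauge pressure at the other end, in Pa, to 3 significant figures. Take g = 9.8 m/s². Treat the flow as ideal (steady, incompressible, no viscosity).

P₂ = 434000 Pa

By continuity, v₂ = v₁·A₁/A₂ = 2.45·(199/23.4) = 20.8 m/s.
Energy conservation along the streamline gives P₂ = P₁ − ½ρ(v₂² − v₁²) − ρg(h₂ − h₁).
P₂ = 642000 + ½·812·(2.45² − 20.8²) − 812·9.8·(+4.36) = 642000 + (-173000) − (34700) = 434000 Pa.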